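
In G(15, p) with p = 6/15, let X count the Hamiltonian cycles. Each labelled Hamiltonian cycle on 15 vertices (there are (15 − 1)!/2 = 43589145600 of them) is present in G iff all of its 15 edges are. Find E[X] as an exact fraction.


K_15 has (15 − 1)!/2 = 43589145600 labelled Hamiltonian cycles.
For each such Hamiltonian cycle H, let X_H = 1 if all 15 edges of H are present in G. Then P[X_H = 1] = p^{15} = (2/5)^{15} = 32768/30517578125.
By linearity of expectation: E[X] = Σ_H E[X_H] = 43589145600 · p^{15} = 43589145600 · 32768/30517578125 = 57133164920832/1220703125.
Numerically: E[X] ≈ 46803.5.

E[X] = 43589145600 · (2/5)^{15} = 57133164920832/1220703125 ≈ 46803.5.


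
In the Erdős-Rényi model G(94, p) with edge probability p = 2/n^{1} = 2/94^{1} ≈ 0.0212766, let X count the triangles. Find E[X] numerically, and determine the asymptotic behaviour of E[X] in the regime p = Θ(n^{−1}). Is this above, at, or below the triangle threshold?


Number of potential triangles: C(94, 3) = 134044.
Each occurs with probability p³ ≈ (0.0212766)³ ≈ 9.63177716e-06.
By linearity: E[X] = C(94, 3)·p³ ≈ 134044 · 9.63177716e-06 ≈ 1.291082.
Here α = 1, so p = 2/n is exactly at the triangle threshold p ~ 1/n. Asymptotically E[X] → c³/6 = 2³/6 = 4/3 ≈ 1.333333, a bounded constant. In this regime the triangle count is asymptotically Poisson(c³/6).

E[X] ≈ 1.291082; in regime p = Θ(1/n^{1}) E[X] stays bounded (at the triangle threshold p ~ 1/n).


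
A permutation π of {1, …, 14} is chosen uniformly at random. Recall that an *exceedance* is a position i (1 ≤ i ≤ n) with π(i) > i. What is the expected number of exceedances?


Write X = Σ_{i=1}^{14} X_i, where X_i = 1_{π(i) > i}.
For each fixed i, π(i) is uniform over {1, …, 14} (marginal of a uniform permutation), so P[π(i) > i] = (n − i)/n. Summing: Σ_{i=1}^{14} (n − i)/n = (0 + 1 + … + 13)/14 = 14(14 − 1)/(2·14) = (14 − 1)/2.
Hence E[X] = Σ_{i=1}^{14} (14 − i)/14 = 13/2 ≈ 6.500.

E[X] = 13/2 = 6.500.


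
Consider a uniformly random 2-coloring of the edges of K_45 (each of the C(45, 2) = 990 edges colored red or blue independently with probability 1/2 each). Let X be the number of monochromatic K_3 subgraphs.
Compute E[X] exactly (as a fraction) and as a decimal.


Let X = Σ_S X_S over the C(45, 3) = 14190 subsets S of size 3, where X_S = 1 if the K_3 on S is monochromatic.
For a fixed S, the K_3 on S has C(3, 2) = 3 edges. P[all 3 edges red] = (1/2)^3, and likewise for blue, so P[monochromatic] = 2·(1/2)^3 = 2^{1 − 3} = 1/4.
By linearity: E[X] = C(45, 3) · 2^{1 − 3} = 14190 · 1/4 = 7095/2.
Numerically: E[X] ≈ 3547.5000.

E[X] = C(45,3)·2^(1−C(3,2)) = 7095/2 ≈ 3547.5000.


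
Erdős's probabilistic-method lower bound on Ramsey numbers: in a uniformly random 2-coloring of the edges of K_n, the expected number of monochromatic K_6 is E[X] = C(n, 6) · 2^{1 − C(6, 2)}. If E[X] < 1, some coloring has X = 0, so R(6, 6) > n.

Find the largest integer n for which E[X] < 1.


We need C(n, 6) · 2^{1 − 15} < 1, i.e. C(n, 6) < 2^{15 − 1} = 16384.
Check values of n near the boundary:
  n = 12: C(12, 6) = 924; 924 < 16384? YES
  n = 13: C(13, 6) = 1716; 1716 < 16384? YES
  n = 14: C(14, 6) = 3003; 3003 < 16384? YES
  n = 15: C(15, 6) = 5005; 5005 < 16384? YES
  n = 16: C(16, 6) = 8008; 8008 < 16384? YES
  n = 17: C(17, 6) = 12376; 12376 < 16384? YES
  n = 18: C(18, 6) = 18564; 18564 < 16384? NO
  n = 19: C(19, 6) = 27132; 27132 < 16384? NO
  n = 20: C(20, 6) = 38760; 38760 < 16384? NO
The largest n with C(n, 6) < 16384 is n = 17 (where E[X] = 1547/2048 ≈ 0.7553711). Hence R(6, 6) > 17, i.e. R(6, 6) ≥ 18.

Largest n = 17; hence R(6, 6) > 17.


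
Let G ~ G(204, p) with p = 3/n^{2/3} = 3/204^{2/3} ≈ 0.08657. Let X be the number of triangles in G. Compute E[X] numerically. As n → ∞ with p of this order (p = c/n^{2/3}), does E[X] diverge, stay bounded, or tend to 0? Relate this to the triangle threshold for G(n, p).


Number of potential triangles: C(204, 3) = 1394204.
Each occurs with probability p³ ≈ (0.08657)³ ≈ 6.4878893e-04.
By linearity: E[X] = C(204, 3)·p³ ≈ 1394204 · 6.4878893e-04 ≈ 904.54412.
Since α = 2/3 < 1, p = c/n^{2/3} ≫ 1/n is above the triangle threshold p ~ 1/n. Asymptotically E[X] ~ (c³/6)·n^{3(1−α)} = (3³/6)·n^{1} → ∞; triangles are abundant w.h.p.

E[X] ≈ 904.54412; in regime p = Θ(1/n^{2/3}) E[X] diverges (above the triangle threshold p ~ 1/n).


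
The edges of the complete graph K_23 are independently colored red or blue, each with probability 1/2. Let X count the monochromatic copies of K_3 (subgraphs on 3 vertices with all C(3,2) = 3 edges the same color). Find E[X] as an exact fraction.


Let X = Σ_S X_S over the C(23, 3) = 1771 subsets S of size 3, where X_S = 1 if the K_3 on S is monochromatic.
For a fixed S, the K_3 on S has C(3, 2) = 3 edges. P[all 3 edges red] = (1/2)^3, and likewise for blue, so P[monochromatic] = 2·(1/2)^3 = 2^{1 − 3} = 1/4.
Summing: E[X] = C(23, 3) · 2^{1 − 3} = 1771 · 1/4 = 1771/4.
Numerically: E[X] ≈ 442.750000.

E[X] = C(23,3)·2^(1−C(3,2)) = 1771/4 ≈ 442.750000.


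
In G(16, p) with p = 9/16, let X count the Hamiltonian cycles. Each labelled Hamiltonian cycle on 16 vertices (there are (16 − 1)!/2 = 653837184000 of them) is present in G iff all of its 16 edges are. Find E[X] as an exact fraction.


K_16 has (16 − 1)!/2 = 653837184000 labelled Hamiltonian cycles.
For each such Hamiltonian cycle H, let X_H = 1 if all 16 edges of H are present in G. Then P[X_H = 1] = p^{16} = (9/16)^{16} = 1853020188851841/18446744073709551616.
By linearity: E[X] = Σ_H E[X_H] = 653837184000 · p^{16} = 653837184000 · 1853020188851841/18446744073709551616 = 1183177248216831945952875/18014398509481984.
Numerically: E[X] ≈ 6.57e+07.

E[X] = 653837184000 · (9/16)^{16} = 1183177248216831945952875/18014398509481984 ≈ 6.57e+07.


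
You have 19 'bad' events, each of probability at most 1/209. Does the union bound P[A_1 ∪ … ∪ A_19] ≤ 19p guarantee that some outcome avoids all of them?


Union bound: P[∪_{i=1}^{19} A_i] ≤ Σ_i P[A_i] ≤ 19·p = 19·(1/209) = 1/11.
Numerically: 1/11 ≈ 0.090909.
Is 1/11 < 1? YES.
Since P[∪ A_i] ≤ 1/11 < 1, the complement has P[∩ A_i^c] ≥ 1 − 1/11 = 10/11 > 0, so some outcome avoids every A_i.

19·p = 1/11 ≈ 0.090909; existence CERTIFIED by the union bound.


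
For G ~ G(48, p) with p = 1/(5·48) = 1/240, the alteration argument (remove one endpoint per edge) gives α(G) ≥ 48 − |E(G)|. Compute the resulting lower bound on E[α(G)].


E[|E(G)|] = C(48, 2)·p = 1128 · (1/240) = 47/10.
E[α(G)] ≥ n − E[|E(G)|] = 48 − 47/10 = 433/10.
Numerically: ≈ 43.300000.
(This is only a lower bound; the true E[α(G)] may be larger.)

E[α(G)] ≥ 433/10 ≈ 43.300000.


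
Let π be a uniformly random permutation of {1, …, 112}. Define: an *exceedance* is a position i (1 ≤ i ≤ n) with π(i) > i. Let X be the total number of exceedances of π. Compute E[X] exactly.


Write X = Σ_{i=1}^{112} X_i, where X_i = 1_{π(i) > i}.
For each fixed i, π(i) is uniform over {1, …, 112} (marginal of a uniform permutation), so P[π(i) > i] = (n − i)/n. Summing: Σ_{i=1}^{112} (n − i)/n = (0 + 1 + … + 111)/112 = 112(112 − 1)/(2·112) = (112 − 1)/2.
Hence E[X] = Σ_{i=1}^{112} (112 − i)/112 = 111/2 ≈ 55.50000.

E[X] = 111/2 = 55.50000.


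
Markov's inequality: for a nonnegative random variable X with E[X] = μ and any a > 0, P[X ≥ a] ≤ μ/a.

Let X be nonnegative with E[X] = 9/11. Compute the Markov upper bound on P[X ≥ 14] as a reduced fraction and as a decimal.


μ = E[X] = 9/11, a = 14.
Markov: P[X ≥ 14] ≤ μ/a = (9/11)/14 = 9/154.
Numerically: ≈ 0.0584.
(Since a = 14 > μ = 0.8182, the bound 9/154 is < 1 and informative.)

P[X ≥ 14] ≤ 9/154 ≈ 0.0584.


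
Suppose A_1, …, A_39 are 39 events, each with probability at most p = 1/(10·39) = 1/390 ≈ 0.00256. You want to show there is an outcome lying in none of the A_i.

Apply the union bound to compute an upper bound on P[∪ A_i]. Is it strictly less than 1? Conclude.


Union bound: P[∪_{i=1}^{39} A_i] ≤ Σ_i P[A_i] ≤ 39·p = 39·(1/390) = 1/10.
Numerically: 1/10 ≈ 0.10000.
Is 1/10 < 1? YES.
Since P[∪ A_i] ≤ 1/10 < 1, the complement has P[∩ A_i^c] ≥ 1 − 1/10 = 9/10 > 0, so some outcome avoids every A_i.

39·p = 1/10 ≈ 0.10000; existence CERTIFIED by the union bound.


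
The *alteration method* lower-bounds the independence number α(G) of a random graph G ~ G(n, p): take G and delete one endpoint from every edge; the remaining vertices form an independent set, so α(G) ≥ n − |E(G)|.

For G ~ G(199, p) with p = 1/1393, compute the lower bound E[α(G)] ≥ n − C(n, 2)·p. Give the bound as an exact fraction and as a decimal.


E[|E(G)|] = C(199, 2)·p = 19701 · (1/1393) = 99/7.
E[α(G)] ≥ n − E[|E(G)|] = 199 − 99/7 = 1294/7.
Numerically: ≈ 184.85714.
(This is only a lower bound; the true E[α(G)] may be larger.)

E[α(G)] ≥ 1294/7 ≈ 184.85714.


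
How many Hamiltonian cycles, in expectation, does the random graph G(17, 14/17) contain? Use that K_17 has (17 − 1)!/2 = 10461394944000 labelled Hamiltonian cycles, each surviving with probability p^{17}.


K_17 has (17 − 1)!/2 = 10461394944000 labelled Hamiltonian cycles.
For each such Hamiltonian cycle H, let X_H = 1 if all 17 edges of H are present in G. Then P[X_H = 1] = p^{17} = (14/17)^{17} = 30491346729331195904/827240261886336764177.
By linearity: E[X] = Σ_H E[X_H] = 10461394944000 · p^{17} = 10461394944000 · 30491346729331195904/827240261886336764177 = 318982020509976309331579109376000/827240261886336764177.
Numerically: E[X] ≈ 3.85598e+11.

E[X] = 10461394944000 · (14/17)^{17} = 318982020509976309331579109376000/827240261886336764177 ≈ 3.85598e+11.


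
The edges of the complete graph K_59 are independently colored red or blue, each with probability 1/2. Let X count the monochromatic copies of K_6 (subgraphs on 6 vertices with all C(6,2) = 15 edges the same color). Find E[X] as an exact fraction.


Let X = Σ_S X_S over the C(59, 6) = 45057474 subsets S of size 6, where X_S = 1 if the K_6 on S is monochromatic.
For a fixed S, the K_6 on S has C(6, 2) = 15 edges. P[all 15 edges red] = (1/2)^15, and likewise for blue, so P[monochromatic] = 2·(1/2)^15 = 2^{1 − 15} = 1/16384.
By linearity of expectation: E[X] = C(59, 6) · 2^{1 − 15} = 45057474 · 1/16384 = 22528737/8192.
Numerically: E[X] ≈ 2750.089966.

E[X] = C(59,6)·2^(1−C(6,2)) = 22528737/8192 ≈ 2750.089966.


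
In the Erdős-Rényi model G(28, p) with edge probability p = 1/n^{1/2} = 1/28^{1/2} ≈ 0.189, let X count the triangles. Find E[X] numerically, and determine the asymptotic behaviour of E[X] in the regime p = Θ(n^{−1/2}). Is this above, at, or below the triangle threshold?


Number of potential triangles: C(28, 3) = 3276.
Each occurs with probability p³ ≈ (0.189)³ ≈ 6.74937e-03.
By linearity: E[X] = C(28, 3)·p³ ≈ 3276 · 6.74937e-03 ≈ 22.111.
Since α = 1/2 < 1, p = c/n^{1/2} ≫ 1/n is above the triangle threshold p ~ 1/n. Asymptotically E[X] ~ (c³/6)·n^{3(1−α)} = (1³/6)·n^{1.5} → ∞; triangles are abundant w.h.p.

E[X] ≈ 22.111; in regime p = Θ(1/n^{1/2}) E[X] diverges (above the triangle threshold p ~ 1/n).


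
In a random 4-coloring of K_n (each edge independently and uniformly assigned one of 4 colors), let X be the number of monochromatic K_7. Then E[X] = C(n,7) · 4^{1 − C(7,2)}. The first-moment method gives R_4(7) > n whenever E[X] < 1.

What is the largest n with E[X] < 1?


We need C(n, 7) · 4^{1 − 21} < 1, i.e. C(n, 7) < 4^{21 − 1} = 1099511627776.
Check values of n near the boundary:
  n = 177: C(177, 7) = 957664425960; 957664425960 < 1099511627776? YES
  n = 178: C(178, 7) = 996867063280; 996867063280 < 1099511627776? YES
  n = 179: C(179, 7) = 1037437234460; 1037437234460 < 1099511627776? YES
  n = 180: C(180, 7) = 1079414463600; 1079414463600 < 1099511627776? YES
  n = 181: C(181, 7) = 1122839183400; 1122839183400 < 1099511627776? NO
  n = 182: C(182, 7) = 1167752750736; 1167752750736 < 1099511627776? NO
The largest n with C(n, 7) < 1099511627776 is n = 180 (where E[X] = 67463403975/68719476736 ≈ 0.982). Hence R_4(7) > 180, i.e. R_4(7) ≥ 181.

Largest n = 180; hence R_4(7) > 180.


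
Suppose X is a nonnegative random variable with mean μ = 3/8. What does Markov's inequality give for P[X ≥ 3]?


μ = E[X] = 3/8, a = 3.
Markov: P[X ≥ 3] ≤ μ/a = (3/8)/3 = 1/8.
Numerically: ≈ 0.12500.
(Since a = 3 > μ = 0.37500, the bound 1/8 is < 1 and informative.)

P[X ≥ 3] ≤ 1/8 ≈ 0.12500.


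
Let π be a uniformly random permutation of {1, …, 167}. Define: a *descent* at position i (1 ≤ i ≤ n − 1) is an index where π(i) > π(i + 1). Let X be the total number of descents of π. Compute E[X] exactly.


Write X = Σ X_I over i = 1, …, 166, with X_I the indicator of one descent.
There are 166 indicators.
For each fixed i, the pair (π(i), π(i+1)) is a uniformly random ordered pair of distinct values from {1, …, 167}; by symmetry P[π(i) > π(i+1)] = 1/2.
By linearity: E[X] = 166 · (1/2) = (167 − 1) · (1/2) = 83 ≈ 83.000000.

E[X] = 83 = 83.000000.


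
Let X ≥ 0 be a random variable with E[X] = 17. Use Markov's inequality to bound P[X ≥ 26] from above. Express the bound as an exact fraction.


μ = E[X] = 17, a = 26.
Markov: P[X ≥ 26] ≤ μ/a = (17)/26 = 17/26.
Numerically: ≈ 0.653846.
(Since a = 26 > μ = 17.000000, the bound 17/26 is < 1 and informative.)

P[X ≥ 26] ≤ 17/26 ≈ 0.653846.


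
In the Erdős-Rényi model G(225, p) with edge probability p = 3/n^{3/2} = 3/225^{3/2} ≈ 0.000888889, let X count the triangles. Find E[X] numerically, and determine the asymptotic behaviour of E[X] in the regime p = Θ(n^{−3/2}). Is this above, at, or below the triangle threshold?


Number of potential triangles: C(225, 3) = 1873200.
Each occurs with probability p³ ≈ (0.000888889)³ ≈ 7.02331962e-10.
By linearity: E[X] = C(225, 3)·p³ ≈ 1873200 · 7.02331962e-10 ≈ 0.001316.
Since α = 3/2 > 1, p = c/n^{3/2} = o(1/n) is below the triangle threshold p ~ 1/n. Asymptotically E[X] ~ (c³/6)·n^{3(1−α)} = (3³/6)·n^{-1.5} → 0, so by Markov's inequality G has no triangles w.h.p.

E[X] ≈ 0.001316; in regime p = Θ(1/n^{3/2}) E[X] tends to 0 (below the triangle threshold p ~ 1/n).


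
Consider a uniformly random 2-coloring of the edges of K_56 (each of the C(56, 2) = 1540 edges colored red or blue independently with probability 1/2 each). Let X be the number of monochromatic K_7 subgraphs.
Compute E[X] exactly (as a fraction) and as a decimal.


Let X = Σ_S X_S over the C(56, 7) = 231917400 subsets S of size 7, where X_S = 1 if the K_7 on S is monochromatic.
For a fixed S, the K_7 on S has C(7, 2) = 21 edges. P[all 21 edges red] = (1/2)^21, and likewise for blue, so P[monochromatic] = 2·(1/2)^21 = 2^{1 − 21} = 1/1048576.
By linearity of expectation: E[X] = C(56, 7) · 2^{1 − 21} = 231917400 · 1/1048576 = 28989675/131072.
Numerically: E[X] ≈ 221.174.

E[X] = C(56,7)·2^(1−C(7,2)) = 28989675/131072 ≈ 221.174.


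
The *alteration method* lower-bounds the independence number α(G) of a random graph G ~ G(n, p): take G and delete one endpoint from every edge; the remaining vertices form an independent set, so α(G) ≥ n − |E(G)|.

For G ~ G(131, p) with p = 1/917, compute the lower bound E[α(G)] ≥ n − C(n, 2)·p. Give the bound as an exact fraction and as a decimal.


E[|E(G)|] = C(131, 2)·p = 8515 · (1/917) = 65/7.
E[α(G)] ≥ n − E[|E(G)|] = 131 − 65/7 = 852/7.
Numerically: ≈ 121.714286.
(This is only a lower bound; the true E[α(G)] may be larger.)

E[α(G)] ≥ 852/7 ≈ 121.714286.


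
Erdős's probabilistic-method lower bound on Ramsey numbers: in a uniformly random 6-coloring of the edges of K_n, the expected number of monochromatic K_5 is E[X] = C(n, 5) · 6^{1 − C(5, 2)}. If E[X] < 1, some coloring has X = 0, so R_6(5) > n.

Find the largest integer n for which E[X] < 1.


We need C(n, 5) · 6^{1 − 10} < 1, i.e. C(n, 5) < 6^{10 − 1} = 10077696.
Check values of n near the boundary:
  n = 64: C(64, 5) = 7624512; 7624512 < 10077696? YES
  n = 65: C(65, 5) = 8259888; 8259888 < 10077696? YES
  n = 66: C(66, 5) = 8936928; 8936928 < 10077696? YES
  n = 67: C(67, 5) = 9657648; 9657648 < 10077696? YES
  n = 68: C(68, 5) = 10424128; 10424128 < 10077696? NO
The largest n with C(n, 5) < 10077696 is n = 67 (where E[X] = 67067/69984 ≈ 0.9583190). Hence R_6(5) > 67, i.e. R_6(5) ≥ 68.

Largest n = 67; hence R_6(5) > 67.


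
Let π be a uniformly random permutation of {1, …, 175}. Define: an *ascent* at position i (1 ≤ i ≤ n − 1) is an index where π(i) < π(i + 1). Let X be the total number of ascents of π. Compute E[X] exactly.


Write X = Σ X_I over i = 1, …, 174, with X_I the indicator of one ascent.
There are 174 indicators.
For each fixed i, the pair (π(i), π(i+1)) is a uniformly random ordered pair of distinct values from {1, …, 175}; by symmetry P[π(i) < π(i+1)] = 1/2.
By linearity: E[X] = 174 · (1/2) = (175 − 1) · (1/2) = 87 ≈ 87.00000.

E[X] = 87 = 87.00000.


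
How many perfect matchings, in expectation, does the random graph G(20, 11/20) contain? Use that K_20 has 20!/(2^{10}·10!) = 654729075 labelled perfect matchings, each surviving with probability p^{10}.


K_20 has 20!/(2^{10}·10!) = 654729075 labelled perfect matchings.
For each such perfect matching H, let X_H = 1 if all 10 edges of H are present in G. Then P[X_H = 1] = p^{10} = (11/20)^{10} = 25937424601/10240000000000.
By linearity of expectation: E[X] = Σ_H E[X_H] = 654729075 · p^{10} = 654729075 · 25937424601/10240000000000 = 679279440675798963/409600000000.
Numerically: E[X] ≈ 1.6584e+06.

E[X] = 654729075 · (11/20)^{10} = 679279440675798963/409600000000 ≈ 1.6584e+06.


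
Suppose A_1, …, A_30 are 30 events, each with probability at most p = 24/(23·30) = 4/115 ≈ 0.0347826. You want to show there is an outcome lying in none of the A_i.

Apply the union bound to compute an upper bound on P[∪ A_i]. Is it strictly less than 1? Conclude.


Union bound: P[∪_{i=1}^{30} A_i] ≤ Σ_i P[A_i] ≤ 30·p = 30·(4/115) = 24/23.
Numerically: 24/23 ≈ 1.0434783.
Is 24/23 < 1? NO.
Since the bound 24/23 is ≥ 1, the union bound is uninformative here; it does NOT by itself certify existence.

30·p = 24/23 ≈ 1.0434783; existence NOT certified by the union bound.


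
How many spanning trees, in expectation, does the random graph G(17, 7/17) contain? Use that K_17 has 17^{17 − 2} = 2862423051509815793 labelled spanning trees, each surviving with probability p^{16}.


K_17 has 17^{17 − 2} = 2862423051509815793 labelled spanning trees.
For each such spanning tree H, let X_H = 1 if all 16 edges of H are present in G. Then P[X_H = 1] = p^{16} = (7/17)^{16} = 33232930569601/48661191875666868481.
Summing the indicators: E[X] = Σ_H E[X_H] = 2862423051509815793 · p^{16} = 2862423051509815793 · 33232930569601/48661191875666868481 = 33232930569601/17.
Numerically: E[X] ≈ 1.9549e+12.

E[X] = 2862423051509815793 · (7/17)^{16} = 33232930569601/17 ≈ 1.9549e+12.


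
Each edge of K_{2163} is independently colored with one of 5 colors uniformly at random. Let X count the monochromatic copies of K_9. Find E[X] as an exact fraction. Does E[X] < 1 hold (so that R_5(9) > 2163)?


E[X] = C(2163, 9) · 5^{1 − 36} = 2808716806866462450348390 · 5^{−35} = 2808716806866462450348390/2910383045673370361328125.
As a reduced fraction: E[X] = 561743361373292490069678/582076609134674072265625 ≈ 0.965068.
Is E[X] < 1? YES.
Since E[X] < 1, there exists a 5-coloring of K_{2163} with no monochromatic K_9; hence R_5(9) > 2163.

E[X] = 561743361373292490069678/582076609134674072265625 ≈ 0.965068; E[X] < 1, so R_5(9) > 2163.


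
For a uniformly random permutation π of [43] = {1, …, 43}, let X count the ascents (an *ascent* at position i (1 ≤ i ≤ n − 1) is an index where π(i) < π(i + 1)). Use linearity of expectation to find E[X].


Write X = Σ X_I over i = 1, …, 42, with X_I the indicator of one ascent.
There are 42 indicators.
For each fixed i, the pair (π(i), π(i+1)) is a uniformly random ordered pair of distinct values from {1, …, 43}; by symmetry P[π(i) < π(i+1)] = 1/2.
By linearity: E[X] = 42 · (1/2) = (43 − 1) · (1/2) = 21 ≈ 21.000000.

E[X] = 21 = 21.000000.


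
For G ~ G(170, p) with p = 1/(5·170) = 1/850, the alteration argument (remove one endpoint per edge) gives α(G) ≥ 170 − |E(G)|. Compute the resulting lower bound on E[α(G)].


E[|E(G)|] = C(170, 2)·p = 14365 · (1/850) = 169/10.
E[α(G)] ≥ n − E[|E(G)|] = 170 − 169/10 = 1531/10.
Numerically: ≈ 153.100000.
(This is only a lower bound; the true E[α(G)] may be larger.)

E[α(G)] ≥ 1531/10 ≈ 153.100000.


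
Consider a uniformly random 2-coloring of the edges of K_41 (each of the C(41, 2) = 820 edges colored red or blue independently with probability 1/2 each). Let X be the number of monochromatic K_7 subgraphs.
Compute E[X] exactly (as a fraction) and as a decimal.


Let X = Σ_S X_S over the C(41, 7) = 22481940 subsets S of size 7, where X_S = 1 if the K_7 on S is monochromatic.
For a fixed S, the K_7 on S has C(7, 2) = 21 edges. P[all 21 edges red] = (1/2)^21, and likewise for blue, so P[monochromatic] = 2·(1/2)^21 = 2^{1 − 21} = 1/1048576.
Summing: E[X] = C(41, 7) · 2^{1 − 21} = 22481940 · 1/1048576 = 5620485/262144.
Numerically: E[X] ≈ 21.440.

E[X] = C(41,7)·2^(1−C(7,2)) = 5620485/262144 ≈ 21.440.


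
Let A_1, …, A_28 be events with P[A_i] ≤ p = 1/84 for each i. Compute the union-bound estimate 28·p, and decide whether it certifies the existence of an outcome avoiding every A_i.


Union bound: P[∪_{i=1}^{28} A_i] ≤ Σ_i P[A_i] ≤ 28·p = 28·(1/84) = 1/3.
Numerically: 1/3 ≈ 0.3333333.
Is 1/3 < 1? YES.
Since P[∪ A_i] ≤ 1/3 < 1, the complement has P[∩ A_i^c] ≥ 1 − 1/3 = 2/3 > 0, so some outcome avoids every A_i.

28·p = 1/3 ≈ 0.3333333; existence CERTIFIED by the union bound.


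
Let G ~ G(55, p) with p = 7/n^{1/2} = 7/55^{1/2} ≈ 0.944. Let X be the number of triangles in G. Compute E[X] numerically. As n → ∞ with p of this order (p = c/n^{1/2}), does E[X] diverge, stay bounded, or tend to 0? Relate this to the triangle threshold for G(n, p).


Number of potential triangles: C(55, 3) = 26235.
Each occurs with probability p³ ≈ (0.944)³ ≈ 8.40911e-01.
By linearity: E[X] = C(55, 3)·p³ ≈ 26235 · 8.40911e-01 ≈ 22061.303.
Since α = 1/2 < 1, p = c/n^{1/2} ≫ 1/n is above the triangle threshold p ~ 1/n. Asymptotically E[X] ~ (c³/6)·n^{3(1−α)} = (7³/6)·n^{1.5} → ∞; triangles are abundant w.h.p.

E[X] ≈ 22061.303; in regime p = Θ(1/n^{1/2}) E[X] diverges (above the triangle threshold p ~ 1/n).


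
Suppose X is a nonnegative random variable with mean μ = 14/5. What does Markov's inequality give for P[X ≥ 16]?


μ = E[X] = 14/5, a = 16.
Markov: P[X ≥ 16] ≤ μ/a = (14/5)/16 = 7/40.
Numerically: ≈ 0.175000.
(Since a = 16 > μ = 2.800000, the bound 7/40 is < 1 and informative.)

P[X ≥ 16] ≤ 7/40 ≈ 0.175000.


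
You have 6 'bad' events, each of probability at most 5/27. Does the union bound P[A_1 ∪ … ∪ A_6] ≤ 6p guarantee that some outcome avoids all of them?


Union bound: P[∪_{i=1}^{6} A_i] ≤ Σ_i P[A_i] ≤ 6·p = 6·(5/27) = 10/9.
Numerically: 10/9 ≈ 1.1111.
Is 10/9 < 1? NO.
Since the bound 10/9 is ≥ 1, the union bound is uninformative here; it does NOT by itself certify existence.

6·p = 10/9 ≈ 1.1111; existence NOT certified by the union bound.


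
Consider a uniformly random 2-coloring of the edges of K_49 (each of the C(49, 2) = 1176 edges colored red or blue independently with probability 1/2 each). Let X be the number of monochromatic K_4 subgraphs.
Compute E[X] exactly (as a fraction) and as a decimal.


Let X = Σ_S X_S over the C(49, 4) = 211876 subsets S of size 4, where X_S = 1 if the K_4 on S is monochromatic.
For a fixed S, the K_4 on S has C(4, 2) = 6 edges. P[all 6 edges red] = (1/2)^6, and likewise for blue, so P[monochromatic] = 2·(1/2)^6 = 2^{1 − 6} = 1/32.
By linearity of expectation: E[X] = C(49, 4) · 2^{1 − 6} = 211876 · 1/32 = 52969/8.
Numerically: E[X] ≈ 6621.125.

E[X] = C(49,4)·2^(1−C(4,2)) = 52969/8 ≈ 6621.125.


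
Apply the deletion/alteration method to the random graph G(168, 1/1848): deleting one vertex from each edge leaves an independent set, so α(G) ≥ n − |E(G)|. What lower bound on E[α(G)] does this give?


E[|E(G)|] = C(168, 2)·p = 14028 · (1/1848) = 167/22.
E[α(G)] ≥ n − E[|E(G)|] = 168 − 167/22 = 3529/22.
Numerically: ≈ 160.409.
(This is only a lower bound; the true E[α(G)] may be larger.)

E[α(G)] ≥ 3529/22 ≈ 160.409.


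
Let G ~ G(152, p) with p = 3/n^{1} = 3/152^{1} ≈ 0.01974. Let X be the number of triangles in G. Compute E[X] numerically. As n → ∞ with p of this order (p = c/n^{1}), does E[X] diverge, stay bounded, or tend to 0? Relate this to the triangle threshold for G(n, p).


Number of potential triangles: C(152, 3) = 573800.
Each occurs with probability p³ ≈ (0.01974)³ ≈ 7.688347e-06.
By linearity: E[X] = C(152, 3)·p³ ≈ 573800 · 7.688347e-06 ≈ 4.4116.
Here α = 1, so p = 3/n is exactly at the triangle threshold p ~ 1/n. Asymptotically E[X] → c³/6 = 3³/6 = 9/2 ≈ 4.5000, a bounded constant. In this regime the triangle count is asymptotically Poisson(c³/6).

E[X] ≈ 4.4116; in regime p = Θ(1/n^{1}) E[X] stays bounded (at the triangle threshold p ~ 1/n).


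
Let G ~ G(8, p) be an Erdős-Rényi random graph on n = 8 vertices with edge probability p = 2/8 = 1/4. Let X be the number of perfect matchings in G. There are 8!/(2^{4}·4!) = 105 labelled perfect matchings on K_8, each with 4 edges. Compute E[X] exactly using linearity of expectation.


K_8 has 8!/(2^{4}·4!) = 105 labelled perfect matchings.
For each such perfect matching H, let X_H = 1 if all 4 edges of H are present in G. Then P[X_H = 1] = p^{4} = (1/4)^{4} = 1/256.
By linearity of expectation: E[X] = Σ_H E[X_H] = 105 · p^{4} = 105 · 1/256 = 105/256.
Numerically: E[X] ≈ 0.41.

E[X] = 105 · (1/4)^{4} = 105/256 ≈ 0.41.


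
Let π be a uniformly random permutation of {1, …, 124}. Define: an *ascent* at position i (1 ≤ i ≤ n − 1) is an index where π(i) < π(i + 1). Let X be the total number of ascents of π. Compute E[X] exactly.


Write X = Σ X_I over i = 1, …, 123, with X_I the indicator of one ascent.
There are 123 indicators.
For each fixed i, the pair (π(i), π(i+1)) is a uniformly random ordered pair of distinct values from {1, …, 124}; by symmetry P[π(i) < π(i+1)] = 1/2.
By linearity: E[X] = 123 · (1/2) = (124 − 1) · (1/2) = 123/2 ≈ 61.500.

E[X] = 123/2 = 61.500.


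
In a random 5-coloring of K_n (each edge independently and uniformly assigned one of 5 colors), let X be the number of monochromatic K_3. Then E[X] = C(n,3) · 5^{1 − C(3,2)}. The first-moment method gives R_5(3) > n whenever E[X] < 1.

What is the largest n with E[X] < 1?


We need C(n, 3) · 5^{1 − 3} < 1, i.e. C(n, 3) < 5^{3 − 1} = 25.
Check values of n near the boundary:
  n = 4: C(4, 3) = 4; 4 < 25? YES
  n = 5: C(5, 3) = 10; 10 < 25? YES
  n = 6: C(6, 3) = 20; 20 < 25? YES
  n = 7: C(7, 3) = 35; 35 < 25? NO
  n = 8: C(8, 3) = 56; 56 < 25? NO
The largest n with C(n, 3) < 25 is n = 6 (where E[X] = 4/5 ≈ 0.80000). Hence R_5(3) > 6, i.e. R_5(3) ≥ 7.

Largest n = 6; hence R_5(3) > 6.


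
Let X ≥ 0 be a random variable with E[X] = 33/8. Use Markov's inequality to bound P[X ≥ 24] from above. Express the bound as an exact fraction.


μ = E[X] = 33/8, a = 24.
Markov: P[X ≥ 24] ≤ μ/a = (33/8)/24 = 11/64.
Numerically: ≈ 0.172.
(Since a = 24 > μ = 4.125, the bound 11/64 is < 1 and informative.)

P[X ≥ 24] ≤ 11/64 ≈ 0.172.


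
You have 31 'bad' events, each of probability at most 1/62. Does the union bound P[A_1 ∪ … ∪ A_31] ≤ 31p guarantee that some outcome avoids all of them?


Union bound: P[∪_{i=1}^{31} A_i] ≤ Σ_i P[A_i] ≤ 31·p = 31·(1/62) = 1/2.
Numerically: 1/2 ≈ 0.5000.
Is 1/2 < 1? YES.
Since P[∪ A_i] ≤ 1/2 < 1, the complement has P[∩ A_i^c] ≥ 1 − 1/2 = 1/2 > 0, so some outcome avoids every A_i.

31·p = 1/2 ≈ 0.5000; existence CERTIFIED by the union bound.


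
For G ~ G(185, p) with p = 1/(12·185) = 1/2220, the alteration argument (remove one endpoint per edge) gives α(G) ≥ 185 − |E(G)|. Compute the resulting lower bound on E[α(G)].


E[|E(G)|] = C(185, 2)·p = 17020 · (1/2220) = 23/3.
E[α(G)] ≥ n − E[|E(G)|] = 185 − 23/3 = 532/3.
Numerically: ≈ 177.333333.
(This is only a lower bound; the true E[α(G)] may be larger.)

E[α(G)] ≥ 532/3 ≈ 177.333333.


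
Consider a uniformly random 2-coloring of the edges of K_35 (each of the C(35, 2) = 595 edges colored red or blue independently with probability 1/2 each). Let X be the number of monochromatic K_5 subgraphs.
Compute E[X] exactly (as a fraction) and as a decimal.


Let X = Σ_S X_S over the C(35, 5) = 324632 subsets S of size 5, where X_S = 1 if the K_5 on S is monochromatic.
For a fixed S, the K_5 on S has C(5, 2) = 10 edges. P[all 10 edges red] = (1/2)^10, and likewise for blue, so P[monochromatic] = 2·(1/2)^10 = 2^{1 − 10} = 1/512.
By linearity: E[X] = C(35, 5) · 2^{1 − 10} = 324632 · 1/512 = 40579/64.
Numerically: E[X] ≈ 634.047.

E[X] = C(35,5)·2^(1−C(5,2)) = 40579/64 ≈ 634.047.


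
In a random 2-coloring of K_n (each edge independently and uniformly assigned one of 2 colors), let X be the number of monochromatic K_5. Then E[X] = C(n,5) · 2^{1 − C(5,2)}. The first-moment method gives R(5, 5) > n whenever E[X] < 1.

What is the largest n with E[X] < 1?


We need C(n, 5) · 2^{1 − 10} < 1, i.e. C(n, 5) < 2^{10 − 1} = 512.
Check values of n near the boundary:
  n = 8: C(8, 5) = 56; 56 < 512? YES
  n = 9: C(9, 5) = 126; 126 < 512? YES
  n = 10: C(10, 5) = 252; 252 < 512? YES
  n = 11: C(11, 5) = 462; 462 < 512? YES
  n = 12: C(12, 5) = 792; 792 < 512? NO
  n = 13: C(13, 5) = 1287; 1287 < 512? NO
  n = 14: C(14, 5) = 2002; 2002 < 512? NO
The largest n with C(n, 5) < 512 is n = 11 (where E[X] = 231/256 ≈ 0.902344). Hence R(5, 5) > 11, i.e. R(5, 5) ≥ 12.

Largest n = 11; hence R(5, 5) > 11.


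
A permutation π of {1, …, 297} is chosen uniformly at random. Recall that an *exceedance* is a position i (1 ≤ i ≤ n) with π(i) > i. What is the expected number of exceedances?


Write X = Σ_{i=1}^{297} X_i, where X_i = 1_{π(i) > i}.
For each fixed i, π(i) is uniform over {1, …, 297} (marginal of a uniform permutation), so P[π(i) > i] = (n − i)/n. Summing: Σ_{i=1}^{297} (n − i)/n = (0 + 1 + … + 296)/297 = 297(297 − 1)/(2·297) = (297 − 1)/2.
Hence E[X] = Σ_{i=1}^{297} (297 − i)/297 = 148 ≈ 148.000000.

E[X] = 148 = 148.000000.


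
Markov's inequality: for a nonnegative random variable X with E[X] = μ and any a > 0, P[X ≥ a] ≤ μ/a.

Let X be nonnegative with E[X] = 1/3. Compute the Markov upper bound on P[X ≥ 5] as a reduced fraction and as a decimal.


μ = E[X] = 1/3, a = 5.
Markov: P[X ≥ 5] ≤ μ/a = (1/3)/5 = 1/15.
Numerically: ≈ 0.06667.
(Since a = 5 > μ = 0.33333, the bound 1/15 is < 1 and informative.)

P[X ≥ 5] ≤ 1/15 ≈ 0.06667.


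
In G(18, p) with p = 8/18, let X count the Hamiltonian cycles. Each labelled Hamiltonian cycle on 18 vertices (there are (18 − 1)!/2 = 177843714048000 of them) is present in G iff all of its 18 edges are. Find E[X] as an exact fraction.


K_18 has (18 − 1)!/2 = 177843714048000 labelled Hamiltonian cycles.
For each such Hamiltonian cycle H, let X_H = 1 if all 18 edges of H are present in G. Then P[X_H = 1] = p^{18} = (4/9)^{18} = 68719476736/150094635296999121.
By linearity: E[X] = Σ_H E[X_H] = 177843714048000 · p^{18} = 177843714048000 · 68719476736/150094635296999121 = 16764508875398316032000/205891132094649.
Numerically: E[X] ≈ 8.14241e+07.

E[X] = 177843714048000 · (4/9)^{18} = 16764508875398316032000/205891132094649 ≈ 8.14241e+07.


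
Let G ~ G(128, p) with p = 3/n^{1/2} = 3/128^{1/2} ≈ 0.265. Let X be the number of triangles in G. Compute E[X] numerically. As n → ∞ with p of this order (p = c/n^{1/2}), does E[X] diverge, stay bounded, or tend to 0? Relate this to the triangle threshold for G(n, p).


Number of potential triangles: C(128, 3) = 341376.
Each occurs with probability p³ ≈ (0.265)³ ≈ 1.86444e-02.
By linearity: E[X] = C(128, 3)·p³ ≈ 341376 · 1.86444e-02 ≈ 6364.757.
Since α = 1/2 < 1, p = c/n^{1/2} ≫ 1/n is above the triangle threshold p ~ 1/n. Asymptotically E[X] ~ (c³/6)·n^{3(1−α)} = (3³/6)·n^{1.5} → ∞; triangles are abundant w.h.p.

E[X] ≈ 6364.757; in regime p = Θ(1/n^{1/2}) E[X] diverges (above the triangle threshold p ~ 1/n).


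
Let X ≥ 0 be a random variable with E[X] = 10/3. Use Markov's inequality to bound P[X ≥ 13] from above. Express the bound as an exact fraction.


μ = E[X] = 10/3, a = 13.
Markov: P[X ≥ 13] ≤ μ/a = (10/3)/13 = 10/39.
Numerically: ≈ 0.2564.
(Since a = 13 > μ = 3.3333, the bound 10/39 is < 1 and informative.)

P[X ≥ 13] ≤ 10/39 ≈ 0.2564.


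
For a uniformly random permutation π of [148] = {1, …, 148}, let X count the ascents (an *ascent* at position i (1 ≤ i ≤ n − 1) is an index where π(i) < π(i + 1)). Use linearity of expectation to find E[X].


Write X = Σ X_I over i = 1, …, 147, with X_I the indicator of one ascent.
There are 147 indicators.
For each fixed i, the pair (π(i), π(i+1)) is a uniformly random ordered pair of distinct values from {1, …, 148}; by symmetry P[π(i) < π(i+1)] = 1/2.
By linearity: E[X] = 147 · (1/2) = (148 − 1) · (1/2) = 147/2 ≈ 73.500.

E[X] = 147/2 = 73.500.


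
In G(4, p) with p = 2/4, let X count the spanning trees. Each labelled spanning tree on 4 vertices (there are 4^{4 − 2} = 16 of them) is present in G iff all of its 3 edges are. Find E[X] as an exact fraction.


K_4 has 4^{4 − 2} = 16 labelled spanning trees.
For each such spanning tree H, let X_H = 1 if all 3 edges of H are present in G. Then P[X_H = 1] = p^{3} = (1/2)^{3} = 1/8.
Summing the indicators: E[X] = Σ_H E[X_H] = 16 · p^{3} = 16 · 1/8 = 2.
Numerically: E[X] ≈ 2.

E[X] = 16 · (1/2)^{3} = 2 ≈ 2.


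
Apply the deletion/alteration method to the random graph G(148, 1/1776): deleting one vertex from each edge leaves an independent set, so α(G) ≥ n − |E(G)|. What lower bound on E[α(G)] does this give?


E[|E(G)|] = C(148, 2)·p = 10878 · (1/1776) = 49/8.
E[α(G)] ≥ n − E[|E(G)|] = 148 − 49/8 = 1135/8.
Numerically: ≈ 141.875000.
(This is only a lower bound; the true E[α(G)] may be larger.)

E[α(G)] ≥ 1135/8 ≈ 141.875000.


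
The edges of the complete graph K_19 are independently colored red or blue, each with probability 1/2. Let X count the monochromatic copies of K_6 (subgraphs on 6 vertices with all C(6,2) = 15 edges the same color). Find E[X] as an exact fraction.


Let X = Σ_S X_S over the C(19, 6) = 27132 subsets S of size 6, where X_S = 1 if the K_6 on S is monochromatic.
For a fixed S, the K_6 on S has C(6, 2) = 15 edges. P[all 15 edges red] = (1/2)^15, and likewise for blue, so P[monochromatic] = 2·(1/2)^15 = 2^{1 − 15} = 1/16384.
Summing: E[X] = C(19, 6) · 2^{1 − 15} = 27132 · 1/16384 = 6783/4096.
Numerically: E[X] ≈ 1.656.

E[X] = C(19,6)·2^(1−C(6,2)) = 6783/4096 ≈ 1.656.


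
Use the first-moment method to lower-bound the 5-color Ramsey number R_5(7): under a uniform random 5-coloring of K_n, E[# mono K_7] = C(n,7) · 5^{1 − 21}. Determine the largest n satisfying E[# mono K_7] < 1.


We need C(n, 7) · 5^{1 − 21} < 1, i.e. C(n, 7) < 5^{21 − 1} = 95367431640625.
Check values of n near the boundary:
  n = 335: C(335, 7) = 88202498238195; 88202498238195 < 95367431640625? YES
  n = 336: C(336, 7) = 90079147136880; 90079147136880 < 95367431640625? YES
  n = 337: C(337, 7) = 91989916924632; 91989916924632 < 95367431640625? YES
  n = 338: C(338, 7) = 93935323022736; 93935323022736 < 95367431640625? YES
  n = 339: C(339, 7) = 95915887062372; 95915887062372 < 95367431640625? NO
  n = 340: C(340, 7) = 97932136940560; 97932136940560 < 95367431640625? NO
The largest n with C(n, 7) < 95367431640625 is n = 338 (where E[X] = 93935323022736/95367431640625 ≈ 0.98498). Hence R_5(7) > 338, i.e. R_5(7) ≥ 339.

Largest n = 338; hence R_5(7) > 338.


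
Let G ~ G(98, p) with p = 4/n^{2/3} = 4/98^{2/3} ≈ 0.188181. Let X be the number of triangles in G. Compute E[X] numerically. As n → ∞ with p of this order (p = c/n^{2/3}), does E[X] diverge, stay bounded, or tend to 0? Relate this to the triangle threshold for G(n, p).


Number of potential triangles: C(98, 3) = 152096.
Each occurs with probability p³ ≈ (0.188181)³ ≈ 6.66389005e-03.
By linearity: E[X] = C(98, 3)·p³ ≈ 152096 · 6.66389005e-03 ≈ 1013.551020.
Since α = 2/3 < 1, p = c/n^{2/3} ≫ 1/n is above the triangle threshold p ~ 1/n. Asymptotically E[X] ~ (c³/6)·n^{3(1−α)} = (4³/6)·n^{1} → ∞; triangles are abundant w.h.p.

E[X] ≈ 1013.551020; in regime p = Θ(1/n^{2/3}) E[X] diverges (above the triangle threshold p ~ 1/n).


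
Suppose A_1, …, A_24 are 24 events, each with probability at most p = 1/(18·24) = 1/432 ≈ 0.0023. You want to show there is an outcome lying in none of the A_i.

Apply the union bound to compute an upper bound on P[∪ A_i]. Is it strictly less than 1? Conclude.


Union bound: P[∪_{i=1}^{24} A_i] ≤ Σ_i P[A_i] ≤ 24·p = 24·(1/432) = 1/18.
Numerically: 1/18 ≈ 0.0556.
Is 1/18 < 1? YES.
Since P[∪ A_i] ≤ 1/18 < 1, the complement has P[∩ A_i^c] ≥ 1 − 1/18 = 17/18 > 0, so some outcome avoids every A_i.

24·p = 1/18 ≈ 0.0556; existence CERTIFIED by the union bound.


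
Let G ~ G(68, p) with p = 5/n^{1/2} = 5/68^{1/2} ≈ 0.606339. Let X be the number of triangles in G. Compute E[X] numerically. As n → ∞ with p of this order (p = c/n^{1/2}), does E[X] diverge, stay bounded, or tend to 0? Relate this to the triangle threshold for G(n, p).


Number of potential triangles: C(68, 3) = 50116.
Each occurs with probability p³ ≈ (0.606339)³ ≈ 2.22918773e-01.
By linearity: E[X] = C(68, 3)·p³ ≈ 50116 · 2.22918773e-01 ≈ 11171.797228.
Since α = 1/2 < 1, p = c/n^{1/2} ≫ 1/n is above the triangle threshold p ~ 1/n. Asymptotically E[X] ~ (c³/6)·n^{3(1−α)} = (5³/6)·n^{1.5} → ∞; triangles are abundant w.h.p.

E[X] ≈ 11171.797228; in regime p = Θ(1/n^{1/2}) E[X] diverges (above the triangle threshold p ~ 1/n).


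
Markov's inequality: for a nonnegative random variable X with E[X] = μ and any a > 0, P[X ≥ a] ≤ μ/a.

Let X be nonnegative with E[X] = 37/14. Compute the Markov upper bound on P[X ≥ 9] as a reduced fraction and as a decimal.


μ = E[X] = 37/14, a = 9.
Markov: P[X ≥ 9] ≤ μ/a = (37/14)/9 = 37/126.
Numerically: ≈ 0.29365.
(Since a = 9 > μ = 2.64286, the bound 37/126 is < 1 and informative.)

P[X ≥ 9] ≤ 37/126 ≈ 0.29365.


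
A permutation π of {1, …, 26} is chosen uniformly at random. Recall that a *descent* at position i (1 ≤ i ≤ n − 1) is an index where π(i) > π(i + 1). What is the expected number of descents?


Write X = Σ X_I over i = 1, …, 25, with X_I the indicator of one descent.
There are 25 indicators.
For each fixed i, the pair (π(i), π(i+1)) is a uniformly random ordered pair of distinct values from {1, …, 26}; by symmetry P[π(i) > π(i+1)] = 1/2.
By linearity: E[X] = 25 · (1/2) = (26 − 1) · (1/2) = 25/2 ≈ 12.5000.

E[X] = 25/2 = 12.5000.


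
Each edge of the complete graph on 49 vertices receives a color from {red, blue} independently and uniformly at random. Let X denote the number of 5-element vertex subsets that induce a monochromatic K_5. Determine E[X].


Let X = Σ_S X_S over the C(49, 5) = 1906884 subsets S of size 5, where X_S = 1 if the K_5 on S is monochromatic.
For a fixed S, the K_5 on S has C(5, 2) = 10 edges. P[all 10 edges red] = (1/2)^10, and likewise for blue, so P[monochromatic] = 2·(1/2)^10 = 2^{1 − 10} = 1/512.
Summing: E[X] = C(49, 5) · 2^{1 − 10} = 1906884 · 1/512 = 476721/128.
Numerically: E[X] ≈ 3724.382812.

E[X] = C(49,5)·2^(1−C(5,2)) = 476721/128 ≈ 3724.382812.
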